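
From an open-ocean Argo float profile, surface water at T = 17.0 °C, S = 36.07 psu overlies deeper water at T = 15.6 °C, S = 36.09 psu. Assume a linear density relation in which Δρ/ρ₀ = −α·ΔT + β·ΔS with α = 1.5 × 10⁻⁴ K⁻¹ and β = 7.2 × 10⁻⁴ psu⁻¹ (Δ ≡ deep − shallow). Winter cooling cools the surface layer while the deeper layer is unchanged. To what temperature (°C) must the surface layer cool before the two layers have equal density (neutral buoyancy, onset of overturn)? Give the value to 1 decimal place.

15.5 °C

Neutral buoyancy requires Δρ = 0, i.e. −α(T_deep − T_surf′) + β(S_deep − S_surf) = 0.
T_surf′ = T_deep − (β/α)·ΔS = 15.6 − (7.2 × 10⁻⁴/1.5 × 10⁻⁴)·(+0.02) = 15.504 °C.
Cooling required: 17.0 − (15.504) = 1.496 °C.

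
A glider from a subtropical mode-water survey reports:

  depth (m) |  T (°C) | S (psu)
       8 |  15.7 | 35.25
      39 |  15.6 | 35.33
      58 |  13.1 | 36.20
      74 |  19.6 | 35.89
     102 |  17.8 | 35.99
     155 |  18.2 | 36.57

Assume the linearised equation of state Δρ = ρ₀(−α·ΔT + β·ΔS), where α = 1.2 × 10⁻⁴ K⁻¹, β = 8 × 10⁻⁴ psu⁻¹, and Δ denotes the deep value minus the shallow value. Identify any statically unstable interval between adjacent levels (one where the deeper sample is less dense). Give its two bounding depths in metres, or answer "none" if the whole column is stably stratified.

Evaluate Δρ/ρ₀ = −αΔT + βΔS across each adjacent pair:
  8–39 m: −αΔT+βΔS = −(1.2 × 10⁻⁴)(-0.1)+(8 × 10⁻⁴)(+0.08) = 7.6 × 10⁻⁵ → stable
  39–58 m: −αΔT+βΔS = −(1.2 × 10⁻⁴)(-2.5)+(8 × 10⁻⁴)(+0.87) = 1.0 × 10⁻³ → stable
  58–74 m: −αΔT+βΔS = −(1.2 × 10⁻⁴)(+6.5)+(8 × 10⁻⁴)(-0.31) = -1.0 × 10⁻³ → UNSTABLE
  74–102 m: −αΔT+βΔS = −(1.2 × 10⁻⁴)(-1.8)+(8 × 10⁻⁴)(+0.10) = 3.0 × 10⁻⁴ → stable
  102–155 m: −αΔT+βΔS = −(1.2 × 10⁻⁴)(+0.4)+(8 × 10⁻⁴)(+0.58) = 4.2 × 10⁻⁴ → stable
The 58–74 m interval has Δρ < 0: lighter water underlies denser water.

58–74 m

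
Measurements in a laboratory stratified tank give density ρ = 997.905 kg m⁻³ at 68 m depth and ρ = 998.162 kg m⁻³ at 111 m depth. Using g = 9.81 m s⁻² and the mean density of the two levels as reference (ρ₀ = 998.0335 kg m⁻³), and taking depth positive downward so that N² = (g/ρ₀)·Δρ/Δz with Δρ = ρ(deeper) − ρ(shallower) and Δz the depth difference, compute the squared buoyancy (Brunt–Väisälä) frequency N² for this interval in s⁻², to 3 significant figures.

5.87 × 10⁻⁵ s⁻²

Δρ = 998.162 − 997.905 = 0.257 kg m⁻³ over Δz = 111 − 68 = 43 m.
N² = (9.81/998.0335) × (0.257/43) = 5.8747 × 10⁻⁵ s⁻² ≈ 5.87 × 10⁻⁵ s⁻².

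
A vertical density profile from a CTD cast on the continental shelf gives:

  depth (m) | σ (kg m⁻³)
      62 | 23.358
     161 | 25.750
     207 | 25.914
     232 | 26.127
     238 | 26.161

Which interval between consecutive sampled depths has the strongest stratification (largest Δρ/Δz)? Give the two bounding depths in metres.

Compute the density gradient over each adjacent pair:
  62–161 m: Δρ/Δz = 2.392/99 = 0.024 kg m⁻⁴
  161–207 m: Δρ/Δz = 0.164/46 = 3.6 × 10⁻³ kg m⁻⁴
  207–232 m: Δρ/Δz = 0.213/25 = 8.5 × 10⁻³ kg m⁻⁴
  232–238 m: Δρ/Δz = 0.034/6 = 5.7 × 10⁻³ kg m⁻⁴
The largest gradient is in the 62–161 m interval — the pycnocline.

62–161 m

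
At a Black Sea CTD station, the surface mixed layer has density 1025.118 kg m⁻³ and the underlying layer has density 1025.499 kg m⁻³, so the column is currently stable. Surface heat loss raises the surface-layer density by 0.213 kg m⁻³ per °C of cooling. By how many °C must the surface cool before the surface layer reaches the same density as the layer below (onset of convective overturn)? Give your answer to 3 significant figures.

1.79 °C

Density deficit of the surface layer: 1025.499 − 1025.118 = 0.381 kg m⁻³.
Required change = 0.381 / 0.213 = 1.79 °C.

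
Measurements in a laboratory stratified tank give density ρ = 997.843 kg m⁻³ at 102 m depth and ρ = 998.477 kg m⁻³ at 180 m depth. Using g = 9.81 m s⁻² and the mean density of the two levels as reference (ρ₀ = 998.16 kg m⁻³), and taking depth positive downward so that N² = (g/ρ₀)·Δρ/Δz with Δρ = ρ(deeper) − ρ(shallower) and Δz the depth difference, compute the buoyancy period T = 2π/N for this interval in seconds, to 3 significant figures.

703 s

Δρ = 998.477 − 997.843 = 0.634 kg m⁻³ over Δz = 180 − 102 = 78 m.
N² = (9.81/998.16) × (0.634/78) = 7.9885 × 10⁻⁵ s⁻².
N = √(7.9885 × 10⁻⁵) = 8.9378 × 10⁻³ rad s⁻¹, so T = 2π/N = 702.99 s ≈ 703 s.
A positive N² confirms static stability across the interval.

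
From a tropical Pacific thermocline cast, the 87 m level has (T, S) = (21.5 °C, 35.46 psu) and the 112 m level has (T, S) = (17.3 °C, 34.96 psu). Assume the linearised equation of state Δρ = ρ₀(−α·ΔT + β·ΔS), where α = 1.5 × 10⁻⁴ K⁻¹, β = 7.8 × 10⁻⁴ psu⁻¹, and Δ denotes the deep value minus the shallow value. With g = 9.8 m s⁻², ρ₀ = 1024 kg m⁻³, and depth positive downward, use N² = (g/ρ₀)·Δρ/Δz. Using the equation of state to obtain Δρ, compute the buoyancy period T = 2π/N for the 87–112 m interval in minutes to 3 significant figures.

10.8 min

ΔT = -4.2 K, ΔS = -0.50 psu (deep − shallow).
Δρ/ρ₀ = −αΔT + βΔS = 6.30 × 10⁻⁴ − 3.90 × 10⁻⁴ = 2.40 × 10⁻⁴, so Δρ ≈ 0.2458 kg m⁻³.
N² = (g/ρ₀)·Δρ/Δz = g·(Δρ/ρ₀)/Δz = 9.8 × 2.40 × 10⁻⁴ / 25 = 9.4080 × 10⁻⁵ s⁻².
N = √(9.4080 × 10⁻⁵) = 9.6995 × 10⁻³ rad s⁻¹ → T = 2π/N = 647.78 s = 10.796 min ≈ 10.8 min.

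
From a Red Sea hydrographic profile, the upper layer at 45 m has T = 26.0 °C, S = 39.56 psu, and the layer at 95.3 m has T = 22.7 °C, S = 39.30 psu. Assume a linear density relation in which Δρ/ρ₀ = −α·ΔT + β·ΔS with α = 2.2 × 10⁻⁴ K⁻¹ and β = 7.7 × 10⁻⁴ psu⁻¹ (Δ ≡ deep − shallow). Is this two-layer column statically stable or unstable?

ΔT = 22.7 − 26.0 = -3.3 K and ΔS = 39.30 − 39.56 = -0.26 psu (deep − shallow).
−αΔT = 7.26 × 10⁻⁴; βΔS = -2.002 × 10⁻⁴; sum Δρ/ρ₀ = 5.258 × 10⁻⁴.
Δρ/ρ₀ > 0, so Δρ > 0: deeper water is denser → statically stable.

stable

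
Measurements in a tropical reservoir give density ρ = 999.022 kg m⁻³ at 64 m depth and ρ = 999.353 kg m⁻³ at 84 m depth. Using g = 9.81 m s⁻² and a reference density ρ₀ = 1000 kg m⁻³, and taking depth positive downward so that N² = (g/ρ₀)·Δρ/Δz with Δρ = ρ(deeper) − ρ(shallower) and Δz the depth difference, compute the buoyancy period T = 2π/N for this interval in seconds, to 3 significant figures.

Δρ = 999.353 − 999.022 = 0.331 kg m⁻³ over Δz = 84 − 64 = 20 m.
N² = (9.81/1000) × (0.331/20) = 1.6236 × 10⁻⁴ s⁻².
N = √(1.6236 × 10⁻⁴) = 0.012742 rad s⁻¹, so T = 2π/N = 493.11 s ≈ 493 s.

493 s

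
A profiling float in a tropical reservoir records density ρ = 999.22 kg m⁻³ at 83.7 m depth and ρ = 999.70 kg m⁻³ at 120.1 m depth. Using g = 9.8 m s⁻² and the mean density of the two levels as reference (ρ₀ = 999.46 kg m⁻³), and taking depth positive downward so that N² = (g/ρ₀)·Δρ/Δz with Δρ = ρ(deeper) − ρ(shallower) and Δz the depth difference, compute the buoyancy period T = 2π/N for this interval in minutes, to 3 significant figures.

Δρ = 999.70 − 999.22 = 0.48 kg m⁻³ over Δz = 120.1 − 83.7 = 36.4 m.
N² = (9.8/999.46) × (0.48/36.4) = 1.2930 × 10⁻⁴ s⁻².
N = √(1.2930 × 10⁻⁴) = 0.011371 rad s⁻¹, so T = 2π/N = 552.56 s = 9.2093 min ≈ 9.21 min.

9.21 min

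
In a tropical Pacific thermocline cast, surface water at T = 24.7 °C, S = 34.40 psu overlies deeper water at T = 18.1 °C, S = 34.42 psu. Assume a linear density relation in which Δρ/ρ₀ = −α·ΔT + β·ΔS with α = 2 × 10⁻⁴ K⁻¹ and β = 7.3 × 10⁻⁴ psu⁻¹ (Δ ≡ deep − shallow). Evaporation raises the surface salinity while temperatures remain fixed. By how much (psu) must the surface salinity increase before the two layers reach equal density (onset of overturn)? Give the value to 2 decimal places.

1.83 psu

Neutral buoyancy requires −α(T_deep − T_surf) + β(S_deep − S_surf′) = 0.
S_surf′ = S_deep − (α/β)·ΔT = 34.42 − (2 × 10⁻⁴/7.3 × 10⁻⁴)·(-6.6) = 36.2282 psu.
Increase required: 36.2282 − 34.40 = 1.8282 psu.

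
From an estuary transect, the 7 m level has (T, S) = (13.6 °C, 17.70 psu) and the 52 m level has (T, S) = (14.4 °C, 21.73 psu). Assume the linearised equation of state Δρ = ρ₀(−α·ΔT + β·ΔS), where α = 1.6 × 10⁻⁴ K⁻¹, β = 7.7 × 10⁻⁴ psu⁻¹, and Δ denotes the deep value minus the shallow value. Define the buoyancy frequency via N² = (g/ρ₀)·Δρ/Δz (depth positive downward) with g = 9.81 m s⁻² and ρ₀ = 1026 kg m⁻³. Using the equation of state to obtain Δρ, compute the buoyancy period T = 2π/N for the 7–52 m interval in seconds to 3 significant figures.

247 s

ΔT = +0.8 K, ΔS = +4.03 psu (deep − shallow).
Δρ/ρ₀ = −αΔT + βΔS = -1.28 × 10⁻⁴ + 3.1031 × 10⁻³ = 2.9751 × 10⁻³, so Δρ ≈ 3.052 kg m⁻³.
N² = (g/ρ₀)·Δρ/Δz = g·(Δρ/ρ₀)/Δz = 9.81 × 2.9751 × 10⁻³ / 45 = 6.4857 × 10⁻⁴ s⁻².
N = √(6.4857 × 10⁻⁴) = 0.025467 rad s⁻¹ → T = 2π/N = 246.72 s ≈ 247 s.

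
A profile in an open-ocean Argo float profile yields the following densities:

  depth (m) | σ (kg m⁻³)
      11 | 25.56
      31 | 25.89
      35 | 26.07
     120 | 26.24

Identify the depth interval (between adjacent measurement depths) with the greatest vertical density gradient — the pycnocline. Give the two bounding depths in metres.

Compute the density gradient over each adjacent pair:
  11–31 m: Δρ/Δz = 0.33/20 = 0.017 kg m⁻⁴
  31–35 m: Δρ/Δz = 0.18/4 = 0.045 kg m⁻⁴
  35–120 m: Δρ/Δz = 0.17/85 = 2.0 × 10⁻³ kg m⁻⁴
The largest gradient is in the 31–35 m interval — the pycnocline.

31–35 m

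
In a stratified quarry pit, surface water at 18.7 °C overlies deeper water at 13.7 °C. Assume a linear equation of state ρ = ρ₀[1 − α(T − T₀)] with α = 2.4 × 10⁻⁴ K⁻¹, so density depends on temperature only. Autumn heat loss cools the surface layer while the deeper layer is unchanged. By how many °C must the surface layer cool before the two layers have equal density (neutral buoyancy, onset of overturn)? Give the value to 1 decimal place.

With temperature the only control, equal density requires T_surf′ = T_deep.
T_surf′ = 13.7 °C.
Cooling required: 18.7 − 13.7 = 5.0 °C.

5.0 °C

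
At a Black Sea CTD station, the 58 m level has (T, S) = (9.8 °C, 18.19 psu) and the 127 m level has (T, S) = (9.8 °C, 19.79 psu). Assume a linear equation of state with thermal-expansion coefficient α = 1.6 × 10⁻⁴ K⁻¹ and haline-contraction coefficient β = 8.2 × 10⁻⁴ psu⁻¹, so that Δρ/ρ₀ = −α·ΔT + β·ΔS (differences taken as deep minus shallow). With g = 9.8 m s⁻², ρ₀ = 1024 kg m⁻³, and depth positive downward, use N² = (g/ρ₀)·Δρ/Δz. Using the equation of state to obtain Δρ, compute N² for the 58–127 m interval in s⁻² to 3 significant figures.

1.86 × 10⁻⁴ s⁻²

ΔT = +0.0 K, ΔS = +1.60 psu (deep − shallow).
Δρ/ρ₀ = −αΔT + βΔS = 0 + 1.312 × 10⁻³ = 1.312 × 10⁻³, so Δρ ≈ 1.343 kg m⁻³.
N² = (g/ρ₀)·Δρ/Δz = g·(Δρ/ρ₀)/Δz = 9.8 × 1.312 × 10⁻³ / 69 = 1.8634 × 10⁻⁴ s⁻² ≈ 1.86 × 10⁻⁴ s⁻².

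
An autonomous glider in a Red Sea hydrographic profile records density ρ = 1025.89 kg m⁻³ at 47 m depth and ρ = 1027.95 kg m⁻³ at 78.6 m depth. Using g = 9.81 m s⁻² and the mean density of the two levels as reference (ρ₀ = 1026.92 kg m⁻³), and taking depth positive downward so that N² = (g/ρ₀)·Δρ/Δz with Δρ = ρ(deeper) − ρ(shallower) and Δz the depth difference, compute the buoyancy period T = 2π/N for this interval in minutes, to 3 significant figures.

Δρ = 1027.95 − 1025.89 = 2.06 kg m⁻³ over Δz = 78.6 − 47 = 31.6 m.
N² = (9.81/1026.92) × (2.06/31.6) = 6.2275 × 10⁻⁴ s⁻².
N = √(6.2275 × 10⁻⁴) = 0.024955 rad s⁻¹, so T = 2π/N = 251.78 s = 4.1963 min ≈ 4.20 min.
A positive N² confirms static stability across the interval.

4.20 min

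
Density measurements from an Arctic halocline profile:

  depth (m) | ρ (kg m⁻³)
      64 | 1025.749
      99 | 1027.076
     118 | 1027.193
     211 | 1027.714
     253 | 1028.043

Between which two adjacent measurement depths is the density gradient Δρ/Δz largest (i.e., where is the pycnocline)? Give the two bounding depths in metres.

64–99 m

Compute the density gradient over each adjacent pair:
  64–99 m: Δρ/Δz = 1.327/35 = 0.038 kg m⁻⁴
  99–118 m: Δρ/Δz = 0.117/19 = 6.2 × 10⁻³ kg m⁻⁴
  118–211 m: Δρ/Δz = 0.521/93 = 5.6 × 10⁻³ kg m⁻⁴
  211–253 m: Δρ/Δz = 0.329/42 = 7.8 × 10⁻³ kg m⁻⁴
The largest gradient is in the 64–99 m interval — the pycnocline.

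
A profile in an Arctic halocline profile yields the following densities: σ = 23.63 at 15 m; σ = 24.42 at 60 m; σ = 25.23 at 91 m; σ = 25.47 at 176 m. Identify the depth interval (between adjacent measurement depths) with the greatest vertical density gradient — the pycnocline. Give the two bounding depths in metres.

60–91 m

Compute the density gradient over each adjacent pair:
  15–60 m: Δρ/Δz = 0.79/45 = 0.018 kg m⁻⁴
  60–91 m: Δρ/Δz = 0.81/31 = 0.026 kg m⁻⁴
  91–176 m: Δρ/Δz = 0.24/85 = 2.8 × 10⁻³ kg m⁻⁴
The largest gradient is in the 60–91 m interval — the pycnocline.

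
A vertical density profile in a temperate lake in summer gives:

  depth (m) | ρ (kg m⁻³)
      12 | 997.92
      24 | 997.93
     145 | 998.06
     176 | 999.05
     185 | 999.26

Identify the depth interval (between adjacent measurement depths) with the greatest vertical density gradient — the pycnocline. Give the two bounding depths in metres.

Compute the density gradient over each adjacent pair:
  12–24 m: Δρ/Δz = 0.01/12 = 8.3 × 10⁻⁴ kg m⁻⁴
  24–145 m: Δρ/Δz = 0.13/121 = 1.1 × 10⁻³ kg m⁻⁴
  145–176 m: Δρ/Δz = 0.99/31 = 0.032 kg m⁻⁴
  176–185 m: Δρ/Δz = 0.21/9 = 0.023 kg m⁻⁴
The largest gradient is in the 145–176 m interval — the pycnocline.

145–176 m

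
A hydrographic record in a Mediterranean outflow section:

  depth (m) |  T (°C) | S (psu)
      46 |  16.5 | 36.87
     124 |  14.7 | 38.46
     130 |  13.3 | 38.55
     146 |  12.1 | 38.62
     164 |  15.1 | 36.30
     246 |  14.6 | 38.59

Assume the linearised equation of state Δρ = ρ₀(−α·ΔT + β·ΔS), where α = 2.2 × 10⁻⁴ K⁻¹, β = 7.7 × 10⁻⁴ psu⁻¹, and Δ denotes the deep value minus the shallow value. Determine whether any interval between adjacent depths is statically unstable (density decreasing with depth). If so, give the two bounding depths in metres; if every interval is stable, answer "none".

Evaluate Δρ/ρ₀ = −αΔT + βΔS across each adjacent pair:
  46–124 m: −αΔT+βΔS = −(2.2 × 10⁻⁴)(-1.8)+(7.7 × 10⁻⁴)(+1.59) = 1.6 × 10⁻³ → stable
  124–130 m: −αΔT+βΔS = −(2.2 × 10⁻⁴)(-1.4)+(7.7 × 10⁻⁴)(+0.09) = 3.8 × 10⁻⁴ → stable
  130–146 m: −αΔT+βΔS = −(2.2 × 10⁻⁴)(-1.2)+(7.7 × 10⁻⁴)(+0.07) = 3.2 × 10⁻⁴ → stable
  146–164 m: −αΔT+βΔS = −(2.2 × 10⁻⁴)(+3.0)+(7.7 × 10⁻⁴)(-2.32) = -2.4 × 10⁻³ → UNSTABLE
  164–246 m: −αΔT+βΔS = −(2.2 × 10⁻⁴)(-0.5)+(7.7 × 10⁻⁴)(+2.29) = 1.9 × 10⁻³ → stable
The 146–164 m interval has Δρ < 0: lighter water underlies denser water.

146–164 m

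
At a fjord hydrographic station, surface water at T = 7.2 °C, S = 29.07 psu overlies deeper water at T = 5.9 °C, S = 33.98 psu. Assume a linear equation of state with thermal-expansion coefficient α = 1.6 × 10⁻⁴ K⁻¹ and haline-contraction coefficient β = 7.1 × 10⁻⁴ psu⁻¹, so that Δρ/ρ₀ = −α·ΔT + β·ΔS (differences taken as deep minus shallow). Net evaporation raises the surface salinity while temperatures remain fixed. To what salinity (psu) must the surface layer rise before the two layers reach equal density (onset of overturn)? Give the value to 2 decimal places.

Neutral buoyancy requires −α(T_deep − T_surf) + β(S_deep − S_surf′) = 0.
S_surf′ = S_deep − (α/β)·ΔT = 33.98 − (1.6 × 10⁻⁴/7.1 × 10⁻⁴)·(-1.3) = 34.2730 psu.
Increase required: 34.2730 − 29.07 = 5.2030 psu.

34.27 psu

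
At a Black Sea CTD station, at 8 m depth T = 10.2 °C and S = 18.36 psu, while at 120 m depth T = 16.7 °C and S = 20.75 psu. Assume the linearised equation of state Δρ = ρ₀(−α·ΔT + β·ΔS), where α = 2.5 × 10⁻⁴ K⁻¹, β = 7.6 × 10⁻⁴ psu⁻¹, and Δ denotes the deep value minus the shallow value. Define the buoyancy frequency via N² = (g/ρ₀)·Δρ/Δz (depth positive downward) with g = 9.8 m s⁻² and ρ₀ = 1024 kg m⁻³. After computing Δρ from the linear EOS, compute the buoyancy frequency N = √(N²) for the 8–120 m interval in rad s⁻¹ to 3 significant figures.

ΔT = +6.5 K, ΔS = +2.39 psu (deep − shallow).
Δρ/ρ₀ = −αΔT + βΔS = -1.625 × 10⁻³ + 1.8164 × 10⁻³ = 1.914 × 10⁻⁴, so Δρ ≈ 0.1960 kg m⁻³.
N² = (g/ρ₀)·Δρ/Δz = g·(Δρ/ρ₀)/Δz = 9.8 × 1.914 × 10⁻⁴ / 112 = 1.6747 × 10⁻⁵ s⁻².
N = √(1.6747 × 10⁻⁵) = 4.0923 × 10⁻³ rad s⁻¹ ≈ 4.09 × 10⁻³ rad s⁻¹.

4.09 × 10⁻³ rad s⁻¹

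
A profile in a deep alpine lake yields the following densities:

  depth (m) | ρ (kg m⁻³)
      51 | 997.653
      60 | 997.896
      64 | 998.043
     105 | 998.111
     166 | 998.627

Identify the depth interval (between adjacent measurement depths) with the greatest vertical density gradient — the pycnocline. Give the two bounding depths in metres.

60–64 m

Compute the density gradient over each adjacent pair:
  51–60 m: Δρ/Δz = 0.243/9 = 0.027 kg m⁻⁴
  60–64 m: Δρ/Δz = 0.147/4 = 0.037 kg m⁻⁴
  64–105 m: Δρ/Δz = 0.068/41 = 1.7 × 10⁻³ kg m⁻⁴
  105–166 m: Δρ/Δz = 0.516/61 = 8.5 × 10⁻³ kg m⁻⁴
The largest gradient is in the 60–64 m interval — the pycnocline.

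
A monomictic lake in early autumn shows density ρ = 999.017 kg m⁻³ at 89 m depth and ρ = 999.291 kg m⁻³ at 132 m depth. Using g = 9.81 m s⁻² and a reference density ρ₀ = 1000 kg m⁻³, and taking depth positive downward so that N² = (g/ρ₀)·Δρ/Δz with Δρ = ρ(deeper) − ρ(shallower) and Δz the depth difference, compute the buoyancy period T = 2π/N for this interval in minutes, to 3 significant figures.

Δρ = 999.291 − 999.017 = 0.274 kg m⁻³ over Δz = 132 − 89 = 43 m.
N² = (9.81/1000) × (0.274/43) = 6.2510 × 10⁻⁵ s⁻².
N = √(6.2510 × 10⁻⁵) = 7.9063 × 10⁻³ rad s⁻¹, so T = 2π/N = 794.71 s = 13.245 min ≈ 13.2 min.
N² > 0, so the interval is statically stable.

13.2 min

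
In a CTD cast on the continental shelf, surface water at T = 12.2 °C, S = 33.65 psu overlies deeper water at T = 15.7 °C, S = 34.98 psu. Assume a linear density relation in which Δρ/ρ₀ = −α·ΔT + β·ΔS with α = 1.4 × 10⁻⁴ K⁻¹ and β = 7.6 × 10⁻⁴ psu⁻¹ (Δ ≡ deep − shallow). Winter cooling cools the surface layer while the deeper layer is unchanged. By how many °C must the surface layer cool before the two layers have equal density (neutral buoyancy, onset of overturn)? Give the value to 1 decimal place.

Neutral buoyancy requires Δρ = 0, i.e. −α(T_deep − T_surf′) + β(S_deep − S_surf) = 0.
T_surf′ = T_deep − (β/α)·ΔS = 15.7 − (7.6 × 10⁻⁴/1.4 × 10⁻⁴)·(+1.33) = 8.480 °C.
Cooling required: 12.2 − (8.480) = 3.720 °C.

3.7 °C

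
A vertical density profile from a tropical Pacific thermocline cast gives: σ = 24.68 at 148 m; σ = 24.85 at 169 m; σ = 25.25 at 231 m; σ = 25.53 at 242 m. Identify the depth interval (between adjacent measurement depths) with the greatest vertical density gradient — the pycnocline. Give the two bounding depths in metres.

Compute the density gradient over each adjacent pair:
  148–169 m: Δρ/Δz = 0.17/21 = 8.1 × 10⁻³ kg m⁻⁴
  169–231 m: Δρ/Δz = 0.40/62 = 6.5 × 10⁻³ kg m⁻⁴
  231–242 m: Δρ/Δz = 0.28/11 = 0.025 kg m⁻⁴
The largest gradient is in the 231–242 m interval — the pycnocline.

231–242 m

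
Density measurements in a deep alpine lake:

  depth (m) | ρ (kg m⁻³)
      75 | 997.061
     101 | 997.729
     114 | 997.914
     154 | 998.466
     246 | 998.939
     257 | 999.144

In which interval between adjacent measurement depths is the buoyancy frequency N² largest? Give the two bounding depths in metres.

75–101 m

Compute the density gradient over each adjacent pair:
  75–101 m: Δρ/Δz = 0.668/26 = 0.026 kg m⁻⁴
  101–114 m: Δρ/Δz = 0.185/13 = 0.014 kg m⁻⁴
  114–154 m: Δρ/Δz = 0.552/40 = 0.014 kg m⁻⁴
  154–246 m: Δρ/Δz = 0.473/92 = 5.1 × 10⁻³ kg m⁻⁴
  246–257 m: Δρ/Δz = 0.205/11 = 0.019 kg m⁻⁴
The largest gradient is in the 75–101 m interval — the pycnocline.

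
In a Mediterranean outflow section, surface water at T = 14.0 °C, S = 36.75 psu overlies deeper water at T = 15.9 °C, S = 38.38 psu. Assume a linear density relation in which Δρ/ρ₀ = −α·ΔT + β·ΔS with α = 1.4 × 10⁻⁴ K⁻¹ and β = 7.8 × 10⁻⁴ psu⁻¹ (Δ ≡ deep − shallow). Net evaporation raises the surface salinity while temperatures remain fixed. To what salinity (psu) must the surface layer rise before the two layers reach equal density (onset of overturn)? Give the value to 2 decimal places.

38.04 psu

Neutral buoyancy requires −α(T_deep − T_surf) + β(S_deep − S_surf′) = 0.
S_surf′ = S_deep − (α/β)·ΔT = 38.38 − (1.4 × 10⁻⁴/7.8 × 10⁻⁴)·(+1.9) = 38.0390 psu.
Increase required: 38.0390 − 36.75 = 1.2890 psu.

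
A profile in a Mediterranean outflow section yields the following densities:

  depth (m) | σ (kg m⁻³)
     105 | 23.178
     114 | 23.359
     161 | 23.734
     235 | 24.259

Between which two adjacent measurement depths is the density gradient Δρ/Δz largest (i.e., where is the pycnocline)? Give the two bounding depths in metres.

105–114 m

Compute the density gradient over each adjacent pair:
  105–114 m: Δρ/Δz = 0.181/9 = 0.020 kg m⁻⁴
  114–161 m: Δρ/Δz = 0.375/47 = 8.0 × 10⁻³ kg m⁻⁴
  161–235 m: Δρ/Δz = 0.525/74 = 7.1 × 10⁻³ kg m⁻⁴
The largest gradient is in the 105–114 m interval — the pycnocline.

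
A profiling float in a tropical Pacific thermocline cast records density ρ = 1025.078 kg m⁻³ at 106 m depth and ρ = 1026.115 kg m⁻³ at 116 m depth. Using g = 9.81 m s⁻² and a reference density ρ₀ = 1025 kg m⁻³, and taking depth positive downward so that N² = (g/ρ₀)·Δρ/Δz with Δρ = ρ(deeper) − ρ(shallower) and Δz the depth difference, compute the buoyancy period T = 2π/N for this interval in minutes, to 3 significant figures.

Δρ = 1026.115 − 1025.078 = 1.037 kg m⁻³ over Δz = 116 − 106 = 10 m.
N² = (9.81/1025) × (1.037/10) = 9.9248 × 10⁻⁴ s⁻².
N = √(9.9248 × 10⁻⁴) = 0.031504 rad s⁻¹, so T = 2π/N = 199.44 s = 3.3240 min ≈ 3.32 min.

3.32 min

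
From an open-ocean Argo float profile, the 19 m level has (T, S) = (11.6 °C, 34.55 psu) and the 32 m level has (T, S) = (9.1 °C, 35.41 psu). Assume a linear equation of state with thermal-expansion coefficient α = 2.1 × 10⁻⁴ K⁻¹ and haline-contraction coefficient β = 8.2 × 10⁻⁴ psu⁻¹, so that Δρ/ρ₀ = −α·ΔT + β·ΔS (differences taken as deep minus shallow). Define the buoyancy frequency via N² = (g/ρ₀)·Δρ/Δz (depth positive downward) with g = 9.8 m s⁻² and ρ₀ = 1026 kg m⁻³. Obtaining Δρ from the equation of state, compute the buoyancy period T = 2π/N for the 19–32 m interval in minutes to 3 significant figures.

3.44 min

ΔT = -2.5 K, ΔS = +0.86 psu (deep − shallow).
Δρ/ρ₀ = −αΔT + βΔS = 5.25 × 10⁻⁴ + 7.052 × 10⁻⁴ = 1.2302 × 10⁻³, so Δρ ≈ 1.262 kg m⁻³.
N² = (g/ρ₀)·Δρ/Δz = g·(Δρ/ρ₀)/Δz = 9.8 × 1.2302 × 10⁻³ / 13 = 9.2738 × 10⁻⁴ s⁻².
N = √(9.2738 × 10⁻⁴) = 0.030453 rad s⁻¹ → T = 2π/N = 206.32 s = 3.4387 min ≈ 3.44 min.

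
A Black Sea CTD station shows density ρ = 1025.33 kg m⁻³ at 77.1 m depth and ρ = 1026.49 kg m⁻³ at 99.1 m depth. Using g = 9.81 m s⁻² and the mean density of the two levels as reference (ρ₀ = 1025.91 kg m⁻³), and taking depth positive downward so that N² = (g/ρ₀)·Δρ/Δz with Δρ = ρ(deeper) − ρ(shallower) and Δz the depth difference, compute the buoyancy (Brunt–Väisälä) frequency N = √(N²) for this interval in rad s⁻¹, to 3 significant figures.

Δρ = 1026.49 − 1025.33 = 1.16 kg m⁻³ over Δz = 99.1 − 77.1 = 22 m.
N² = (9.81/1025.91) × (1.16/22) = 5.0419 × 10⁻⁴ s⁻².
N = √(5.0419 × 10⁻⁴) = 0.022454 rad s⁻¹ ≈ 0.0225 rad s⁻¹.

0.0225 rad s⁻¹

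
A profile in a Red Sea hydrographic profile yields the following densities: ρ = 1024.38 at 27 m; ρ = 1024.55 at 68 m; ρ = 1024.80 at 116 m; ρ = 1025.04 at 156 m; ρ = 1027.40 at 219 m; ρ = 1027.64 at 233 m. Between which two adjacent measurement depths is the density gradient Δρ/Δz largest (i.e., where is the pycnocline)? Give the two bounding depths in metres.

Compute the density gradient over each adjacent pair:
  27–68 m: Δρ/Δz = 0.17/41 = 4.1 × 10⁻³ kg m⁻⁴
  68–116 m: Δρ/Δz = 0.25/48 = 5.2 × 10⁻³ kg m⁻⁴
  116–156 m: Δρ/Δz = 0.24/40 = 6.0 × 10⁻³ kg m⁻⁴
  156–219 m: Δρ/Δz = 2.36/63 = 0.037 kg m⁻⁴
  219–233 m: Δρ/Δz = 0.24/14 = 0.017 kg m⁻⁴
The largest gradient is in the 156–219 m interval — the pycnocline.

156–219 m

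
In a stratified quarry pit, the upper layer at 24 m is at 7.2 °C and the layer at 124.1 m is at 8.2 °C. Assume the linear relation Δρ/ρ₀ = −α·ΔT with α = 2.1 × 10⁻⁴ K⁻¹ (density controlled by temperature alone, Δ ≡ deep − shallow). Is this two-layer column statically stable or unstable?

unstable

ΔT = 8.2 − 7.2 = +1.0 K, so Δρ/ρ₀ = −αΔT = -2.10 × 10⁻⁴.
Δρ/ρ₀ < 0, so Δρ < 0: deeper water is lighter → statically unstable; the column would overturn.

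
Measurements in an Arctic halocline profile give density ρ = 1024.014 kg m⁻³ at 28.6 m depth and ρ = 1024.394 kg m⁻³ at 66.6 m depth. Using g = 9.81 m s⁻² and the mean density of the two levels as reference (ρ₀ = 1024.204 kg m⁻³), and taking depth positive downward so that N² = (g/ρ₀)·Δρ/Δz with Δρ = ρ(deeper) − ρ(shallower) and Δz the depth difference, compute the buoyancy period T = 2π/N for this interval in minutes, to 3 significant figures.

10.7 min

Δρ = 1024.394 − 1024.014 = 0.380 kg m⁻³ over Δz = 66.6 − 28.6 = 38 m.
N² = (9.81/1024.204) × (0.380/38) = 9.5782 × 10⁻⁵ s⁻².
N = √(9.5782 × 10⁻⁵) = 9.7868 × 10⁻³ rad s⁻¹, so T = 2π/N = 642.01 s = 10.700 min ≈ 10.7 min.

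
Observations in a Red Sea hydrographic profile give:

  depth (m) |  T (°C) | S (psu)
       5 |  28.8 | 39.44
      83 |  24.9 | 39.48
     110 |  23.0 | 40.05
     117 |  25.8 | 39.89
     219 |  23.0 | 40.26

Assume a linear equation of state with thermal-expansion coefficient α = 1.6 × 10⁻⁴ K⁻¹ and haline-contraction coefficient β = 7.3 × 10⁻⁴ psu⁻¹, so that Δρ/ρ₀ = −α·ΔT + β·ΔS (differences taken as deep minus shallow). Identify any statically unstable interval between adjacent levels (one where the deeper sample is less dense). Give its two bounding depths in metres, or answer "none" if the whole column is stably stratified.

Evaluate Δρ/ρ₀ = −αΔT + βΔS across each adjacent pair:
  5–83 m: −αΔT+βΔS = −(1.6 × 10⁻⁴)(-3.9)+(7.3 × 10⁻⁴)(+0.04) = 6.5 × 10⁻⁴ → stable
  83–110 m: −αΔT+βΔS = −(1.6 × 10⁻⁴)(-1.9)+(7.3 × 10⁻⁴)(+0.57) = 7.2 × 10⁻⁴ → stable
  110–117 m: −αΔT+βΔS = −(1.6 × 10⁻⁴)(+2.8)+(7.3 × 10⁻⁴)(-0.16) = -5.6 × 10⁻⁴ → UNSTABLE
  117–219 m: −αΔT+βΔS = −(1.6 × 10⁻⁴)(-2.8)+(7.3 × 10⁻⁴)(+0.37) = 7.2 × 10⁻⁴ → stable
The 110–117 m interval has Δρ < 0: lighter water underlies denser water.

110–117 m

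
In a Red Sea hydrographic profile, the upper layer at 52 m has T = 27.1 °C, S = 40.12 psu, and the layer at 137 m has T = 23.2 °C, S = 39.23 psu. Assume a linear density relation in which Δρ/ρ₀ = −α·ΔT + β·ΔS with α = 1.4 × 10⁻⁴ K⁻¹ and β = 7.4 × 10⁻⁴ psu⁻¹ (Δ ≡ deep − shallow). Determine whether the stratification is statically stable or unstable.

unstable

ΔT = 23.2 − 27.1 = -3.9 K and ΔS = 39.23 − 40.12 = -0.89 psu (deep − shallow).
−αΔT = 5.46 × 10⁻⁴; βΔS = -6.586 × 10⁻⁴; sum Δρ/ρ₀ = -1.126 × 10⁻⁴.
Δρ/ρ₀ < 0, so Δρ < 0: deeper water is lighter → statically unstable; the column would overturn.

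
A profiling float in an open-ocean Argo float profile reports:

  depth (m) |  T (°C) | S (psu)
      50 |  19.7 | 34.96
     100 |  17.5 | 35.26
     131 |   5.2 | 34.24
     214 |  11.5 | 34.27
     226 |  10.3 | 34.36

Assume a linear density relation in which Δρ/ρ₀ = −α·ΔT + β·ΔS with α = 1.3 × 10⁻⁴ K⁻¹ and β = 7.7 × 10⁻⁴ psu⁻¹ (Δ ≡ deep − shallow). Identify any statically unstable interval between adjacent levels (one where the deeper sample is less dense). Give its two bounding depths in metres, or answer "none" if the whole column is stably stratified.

131–214 m

Evaluate Δρ/ρ₀ = −αΔT + βΔS across each adjacent pair:
  50–100 m: −αΔT+βΔS = −(1.3 × 10⁻⁴)(-2.2)+(7.7 × 10⁻⁴)(+0.30) = 5.2 × 10⁻⁴ → stable
  100–131 m: −αΔT+βΔS = −(1.3 × 10⁻⁴)(-12.3)+(7.7 × 10⁻⁴)(-1.02) = 8.1 × 10⁻⁴ → stable
  131–214 m: −αΔT+βΔS = −(1.3 × 10⁻⁴)(+6.3)+(7.7 × 10⁻⁴)(+0.03) = -8.0 × 10⁻⁴ → UNSTABLE
  214–226 m: −αΔT+βΔS = −(1.3 × 10⁻⁴)(-1.2)+(7.7 × 10⁻⁴)(+0.09) = 2.3 × 10⁻⁴ → stable
The 131–214 m interval has Δρ < 0: lighter water underlies denser water.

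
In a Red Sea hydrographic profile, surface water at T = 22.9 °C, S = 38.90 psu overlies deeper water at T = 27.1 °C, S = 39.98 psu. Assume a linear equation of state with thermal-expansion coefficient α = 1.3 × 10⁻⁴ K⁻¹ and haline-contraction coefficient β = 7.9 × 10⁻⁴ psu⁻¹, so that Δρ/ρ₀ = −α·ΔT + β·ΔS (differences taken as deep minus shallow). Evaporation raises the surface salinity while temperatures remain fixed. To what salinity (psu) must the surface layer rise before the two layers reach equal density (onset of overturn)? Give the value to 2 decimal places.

Neutral buoyancy requires −α(T_deep − T_surf) + β(S_deep − S_surf′) = 0.
S_surf′ = S_deep − (α/β)·ΔT = 39.98 − (1.3 × 10⁻⁴/7.9 × 10⁻⁴)·(+4.2) = 39.2889 psu.
Increase required: 39.2889 − 38.90 = 0.3889 psu.

39.29 psu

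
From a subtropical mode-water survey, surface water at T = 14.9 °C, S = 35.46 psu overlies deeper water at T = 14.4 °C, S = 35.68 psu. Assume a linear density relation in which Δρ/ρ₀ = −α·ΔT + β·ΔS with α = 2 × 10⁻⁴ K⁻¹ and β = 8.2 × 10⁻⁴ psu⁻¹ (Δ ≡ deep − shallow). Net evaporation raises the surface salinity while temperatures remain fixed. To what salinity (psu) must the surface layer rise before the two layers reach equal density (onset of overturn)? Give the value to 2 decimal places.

Neutral buoyancy requires −α(T_deep − T_surf) + β(S_deep − S_surf′) = 0.
S_surf′ = S_deep − (α/β)·ΔT = 35.68 − (2 × 10⁻⁴/8.2 × 10⁻⁴)·(-0.5) = 35.8020 psu.
Increase required: 35.8020 − 35.46 = 0.3420 psu.

35.80 psu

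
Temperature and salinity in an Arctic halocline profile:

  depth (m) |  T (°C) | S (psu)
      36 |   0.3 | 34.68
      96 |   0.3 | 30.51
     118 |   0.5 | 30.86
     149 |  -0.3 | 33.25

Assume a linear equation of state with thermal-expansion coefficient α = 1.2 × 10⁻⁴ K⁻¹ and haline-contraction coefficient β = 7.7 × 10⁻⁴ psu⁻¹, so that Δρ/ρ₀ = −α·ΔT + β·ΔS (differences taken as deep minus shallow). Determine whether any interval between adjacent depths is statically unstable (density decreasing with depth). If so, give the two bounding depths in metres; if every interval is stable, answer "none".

36–96 m

Evaluate Δρ/ρ₀ = −αΔT + βΔS across each adjacent pair:
  36–96 m: −αΔT+βΔS = −(1.2 × 10⁻⁴)(+0.0)+(7.7 × 10⁻⁴)(-4.17) = -3.2 × 10⁻³ → UNSTABLE
  96–118 m: −αΔT+βΔS = −(1.2 × 10⁻⁴)(+0.2)+(7.7 × 10⁻⁴)(+0.35) = 2.5 × 10⁻⁴ → stable
  118–149 m: −αΔT+βΔS = −(1.2 × 10⁻⁴)(-0.8)+(7.7 × 10⁻⁴)(+2.39) = 1.9 × 10⁻³ → stable
The 36–96 m interval has Δρ < 0: lighter water underlies denser water.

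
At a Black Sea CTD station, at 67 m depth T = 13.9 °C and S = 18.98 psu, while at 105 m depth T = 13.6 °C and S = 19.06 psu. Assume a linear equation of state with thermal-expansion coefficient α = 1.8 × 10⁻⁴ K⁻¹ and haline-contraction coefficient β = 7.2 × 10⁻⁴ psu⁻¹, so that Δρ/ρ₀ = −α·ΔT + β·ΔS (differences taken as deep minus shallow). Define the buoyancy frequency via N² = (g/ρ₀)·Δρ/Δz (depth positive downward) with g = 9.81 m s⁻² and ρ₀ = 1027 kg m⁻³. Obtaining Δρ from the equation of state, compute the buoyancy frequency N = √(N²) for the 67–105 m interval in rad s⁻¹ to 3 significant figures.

ΔT = -0.3 K, ΔS = +0.08 psu (deep − shallow).
Δρ/ρ₀ = −αΔT + βΔS = 5.40 × 10⁻⁵ + 5.76 × 10⁻⁵ = 1.116 × 10⁻⁴, so Δρ ≈ 0.1146 kg m⁻³.
N² = (g/ρ₀)·Δρ/Δz = g·(Δρ/ρ₀)/Δz = 9.81 × 1.116 × 10⁻⁴ / 38 = 2.8810 × 10⁻⁵ s⁻².
N = √(2.8810 × 10⁻⁵) = 5.3675 × 10⁻³ rad s⁻¹ ≈ 5.37 × 10⁻³ rad s⁻¹.

5.37 × 10⁻³ rad s⁻¹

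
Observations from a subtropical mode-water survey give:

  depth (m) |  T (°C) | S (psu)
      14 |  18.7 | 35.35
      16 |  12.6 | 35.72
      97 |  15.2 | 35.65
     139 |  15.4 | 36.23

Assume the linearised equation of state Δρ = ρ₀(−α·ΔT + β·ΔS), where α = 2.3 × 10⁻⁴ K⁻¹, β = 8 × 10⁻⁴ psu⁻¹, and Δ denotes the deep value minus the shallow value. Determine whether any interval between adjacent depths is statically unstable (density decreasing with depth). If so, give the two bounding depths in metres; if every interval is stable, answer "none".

16–97 m

Evaluate Δρ/ρ₀ = −αΔT + βΔS across each adjacent pair:
  14–16 m: −αΔT+βΔS = −(2.3 × 10⁻⁴)(-6.1)+(8 × 10⁻⁴)(+0.37) = 1.7 × 10⁻³ → stable
  16–97 m: −αΔT+βΔS = −(2.3 × 10⁻⁴)(+2.6)+(8 × 10⁻⁴)(-0.07) = -6.5 × 10⁻⁴ → UNSTABLE
  97–139 m: −αΔT+βΔS = −(2.3 × 10⁻⁴)(+0.2)+(8 × 10⁻⁴)(+0.58) = 4.2 × 10⁻⁴ → stable
The 16–97 m interval has Δρ < 0: lighter water underlies denser water.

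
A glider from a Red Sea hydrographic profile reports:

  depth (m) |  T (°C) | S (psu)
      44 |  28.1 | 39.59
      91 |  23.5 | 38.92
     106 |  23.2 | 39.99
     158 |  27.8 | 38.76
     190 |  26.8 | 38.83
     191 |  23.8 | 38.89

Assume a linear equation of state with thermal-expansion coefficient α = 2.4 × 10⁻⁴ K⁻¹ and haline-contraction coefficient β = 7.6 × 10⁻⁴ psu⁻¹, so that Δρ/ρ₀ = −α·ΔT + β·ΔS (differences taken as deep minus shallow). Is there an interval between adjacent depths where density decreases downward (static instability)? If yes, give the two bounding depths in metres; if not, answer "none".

Evaluate Δρ/ρ₀ = −αΔT + βΔS across each adjacent pair:
  44–91 m: −αΔT+βΔS = −(2.4 × 10⁻⁴)(-4.6)+(7.6 × 10⁻⁴)(-0.67) = 5.9 × 10⁻⁴ → stable
  91–106 m: −αΔT+βΔS = −(2.4 × 10⁻⁴)(-0.3)+(7.6 × 10⁻⁴)(+1.07) = 8.9 × 10⁻⁴ → stable
  106–158 m: −αΔT+βΔS = −(2.4 × 10⁻⁴)(+4.6)+(7.6 × 10⁻⁴)(-1.23) = -2.0 × 10⁻³ → UNSTABLE
  158–190 m: −αΔT+βΔS = −(2.4 × 10⁻⁴)(-1.0)+(7.6 × 10⁻⁴)(+0.07) = 2.9 × 10⁻⁴ → stable
  190–191 m: −αΔT+βΔS = −(2.4 × 10⁻⁴)(-3.0)+(7.6 × 10⁻⁴)(+0.06) = 7.7 × 10⁻⁴ → stable
The 106–158 m interval has Δρ < 0: lighter water underlies denser water.

106–158 m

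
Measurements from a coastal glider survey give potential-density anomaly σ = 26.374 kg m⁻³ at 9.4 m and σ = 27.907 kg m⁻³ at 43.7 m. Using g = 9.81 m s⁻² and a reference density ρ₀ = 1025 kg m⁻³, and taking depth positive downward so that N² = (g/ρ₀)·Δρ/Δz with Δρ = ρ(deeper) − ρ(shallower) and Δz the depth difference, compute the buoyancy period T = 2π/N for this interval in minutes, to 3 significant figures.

Δρ = 1027.907 − 1026.374 = 1.533 kg m⁻³ over Δz = 43.7 − 9.4 = 34.3 m.
N² = (9.81/1025) × (1.533/34.3) = 4.2775 × 10⁻⁴ s⁻².
N = √(4.2775 × 10⁻⁴) = 0.020682 rad s⁻¹, so T = 2π/N = 303.80 s = 5.0633 min ≈ 5.06 min.

5.06 min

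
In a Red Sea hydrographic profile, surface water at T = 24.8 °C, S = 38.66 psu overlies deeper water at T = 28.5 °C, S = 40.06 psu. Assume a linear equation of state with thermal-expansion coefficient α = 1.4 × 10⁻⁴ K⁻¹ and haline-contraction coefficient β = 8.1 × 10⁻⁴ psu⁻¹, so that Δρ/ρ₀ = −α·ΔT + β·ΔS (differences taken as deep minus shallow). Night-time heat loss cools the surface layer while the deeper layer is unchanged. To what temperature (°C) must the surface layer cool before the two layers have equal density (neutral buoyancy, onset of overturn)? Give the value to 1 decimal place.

20.4 °C

Neutral buoyancy requires Δρ = 0, i.e. −α(T_deep − T_surf′) + β(S_deep − S_surf) = 0.
T_surf′ = T_deep − (β/α)·ΔS = 28.5 − (8.1 × 10⁻⁴/1.4 × 10⁻⁴)·(+1.40) = 20.400 °C.
Cooling required: 24.8 − (20.400) = 4.400 °C.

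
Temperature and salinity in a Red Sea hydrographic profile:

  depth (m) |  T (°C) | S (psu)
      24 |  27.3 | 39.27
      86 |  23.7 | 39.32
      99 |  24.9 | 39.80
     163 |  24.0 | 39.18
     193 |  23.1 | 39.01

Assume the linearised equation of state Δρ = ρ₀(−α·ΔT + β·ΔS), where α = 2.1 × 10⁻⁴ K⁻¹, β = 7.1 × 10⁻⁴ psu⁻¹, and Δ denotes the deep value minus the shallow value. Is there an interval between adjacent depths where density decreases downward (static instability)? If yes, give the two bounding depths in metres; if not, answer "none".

Evaluate Δρ/ρ₀ = −αΔT + βΔS across each adjacent pair:
  24–86 m: −αΔT+βΔS = −(2.1 × 10⁻⁴)(-3.6)+(7.1 × 10⁻⁴)(+0.05) = 7.9 × 10⁻⁴ → stable
  86–99 m: −αΔT+βΔS = −(2.1 × 10⁻⁴)(+1.2)+(7.1 × 10⁻⁴)(+0.48) = 8.9 × 10⁻⁵ → stable
  99–163 m: −αΔT+βΔS = −(2.1 × 10⁻⁴)(-0.9)+(7.1 × 10⁻⁴)(-0.62) = -2.5 × 10⁻⁴ → UNSTABLE
  163–193 m: −αΔT+βΔS = −(2.1 × 10⁻⁴)(-0.9)+(7.1 × 10⁻⁴)(-0.17) = 6.8 × 10⁻⁵ → stable
The 99–163 m interval has Δρ < 0: lighter water underlies denser water.

99–163 m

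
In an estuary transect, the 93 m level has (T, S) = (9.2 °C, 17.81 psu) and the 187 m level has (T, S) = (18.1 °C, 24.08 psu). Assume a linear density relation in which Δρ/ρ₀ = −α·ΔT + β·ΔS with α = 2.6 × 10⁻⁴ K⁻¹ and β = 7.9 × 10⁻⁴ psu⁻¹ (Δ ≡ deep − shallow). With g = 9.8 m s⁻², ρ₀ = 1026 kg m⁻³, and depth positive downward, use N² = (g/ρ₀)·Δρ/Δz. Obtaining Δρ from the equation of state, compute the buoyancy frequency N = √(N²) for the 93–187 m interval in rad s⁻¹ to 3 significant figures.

0.0166 rad s⁻¹

ΔT = +8.9 K, ΔS = +6.27 psu (deep − shallow).
Δρ/ρ₀ = −αΔT + βΔS = -2.314 × 10⁻³ + 4.9533 × 10⁻³ = 2.6393 × 10⁻³, so Δρ ≈ 2.708 kg m⁻³.
N² = (g/ρ₀)·Δρ/Δz = g·(Δρ/ρ₀)/Δz = 9.8 × 2.6393 × 10⁻³ / 94 = 2.7516 × 10⁻⁴ s⁻².
N = √(2.7516 × 10⁻⁴) = 0.016588 rad s⁻¹ ≈ 0.0166 rad s⁻¹.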